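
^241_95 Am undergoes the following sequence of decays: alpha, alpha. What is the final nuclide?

Start: (A, Z) = (241, 95).
After α: (237, 93).
After α: (233, 91).
Z = 91 is protactinium.

Pa-233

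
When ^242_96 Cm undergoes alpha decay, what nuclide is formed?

Pu-238

Alpha decay: mass number changes by -4, atomic number by -2.
A: 242 − 4 = 238; Z: 96 − 2 = 94.
Z = 94 is plutonium, so the daughter is ^238_94 Pu.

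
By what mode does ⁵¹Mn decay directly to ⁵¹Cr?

ΔA = 51 − 51 = 0; ΔZ = 24 − 25 = -1.
A is unchanged and Z drops by 1 — a proton has become a neutron (β⁺ emission or electron capture).

beta-plus decay or electron capture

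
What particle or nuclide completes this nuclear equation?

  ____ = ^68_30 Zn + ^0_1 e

Ga-68

Conserve mass number: A = 68 + 0, so A = 68.
Conserve atomic number: Z = 30 + 1, so Z = 31.
Z = 31 is gallium, so the species is ^68_31 Ga.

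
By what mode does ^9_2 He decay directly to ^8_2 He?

neutron emission

ΔA = 8 − 9 = -1; ΔZ = 2 − 2 = +0.
A drops by 1 with Z unchanged — a neutron was emitted.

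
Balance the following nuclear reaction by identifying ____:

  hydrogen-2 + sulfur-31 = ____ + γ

Cl-33

Conserve mass number: 2 + 31 = A + 0, so A = 33.
Conserve atomic number: 1 + 16 = Z + 0, so Z = 17.
Z = 17 is chlorine, so the species is chlorine-33.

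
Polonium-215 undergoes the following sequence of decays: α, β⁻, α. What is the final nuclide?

Tl-207

Start: (A, Z) = (215, 84).
After α: (211, 82).
After β⁻: (211, 83).
After α: (207, 81).
Z = 81 is thallium.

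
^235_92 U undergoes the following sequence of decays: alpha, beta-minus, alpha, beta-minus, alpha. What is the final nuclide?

Start: (A, Z) = (235, 92).
After α: (231, 90).
After β⁻: (231, 91).
After α: (227, 89).
After β⁻: (227, 90).
After α: (223, 88).
Z = 88 is radium.

Ra-223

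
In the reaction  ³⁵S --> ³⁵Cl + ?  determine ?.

Conserve mass number: 35 = 35 + A, so A = 0.
Conserve atomic number: 16 = 17 + Z, so Z = -1.
A = 0 and Z = -1 is e⁻ — a beta-minus particle.

beta-minus particle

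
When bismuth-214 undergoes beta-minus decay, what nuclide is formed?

Beta-minus decay: mass number changes by +0, atomic number by +1.
A: 214 = 214; Z: 83 + 1 = 84.
Z = 84 is polonium, so the daughter is polonium-214.

Po-214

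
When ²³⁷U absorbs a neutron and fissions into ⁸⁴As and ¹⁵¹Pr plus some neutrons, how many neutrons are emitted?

Conserve mass number: 238 = 84 + 151 + k, so k = 238 − 235 = 3.
Check atomic number: 92 = 33 + 59 + 0 = 92. ✓

3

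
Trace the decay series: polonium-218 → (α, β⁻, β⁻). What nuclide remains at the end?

Po-214

Start: (A, Z) = (218, 84).
After α: (214, 82).
After β⁻: (214, 83).
After β⁻: (214, 84).
Z = 84 is polonium.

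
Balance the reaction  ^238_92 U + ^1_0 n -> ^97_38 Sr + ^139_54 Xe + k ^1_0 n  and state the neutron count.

Conserve mass number: 239 = 97 + 139 + k, so k = 239 − 236 = 3.
Check atomic number: 92 = 38 + 54 + 0 = 92. ✓

3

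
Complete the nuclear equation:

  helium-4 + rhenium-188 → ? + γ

Conserve mass number: 4 + 188 = A + 0, so A = 192.
Conserve atomic number: 2 + 75 = Z + 0, so Z = 77.
Z = 77 is iridium, so the species is iridium-192.

Ir-192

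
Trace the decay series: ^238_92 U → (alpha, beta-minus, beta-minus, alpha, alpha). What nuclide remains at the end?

Start: (A, Z) = (238, 92).
After α: (234, 90).
After β⁻: (234, 91).
After β⁻: (234, 92).
After α: (230, 90).
After α: (226, 88).
Z = 88 is radium.

Ra-226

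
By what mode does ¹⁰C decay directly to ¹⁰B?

beta-plus decay or electron capture

ΔA = 10 − 10 = 0; ΔZ = 5 − 6 = -1.
A is unchanged and Z drops by 1 — a proton has become a neutron (β⁺ emission or electron capture).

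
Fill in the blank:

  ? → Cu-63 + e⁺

Zn-63

Conserve mass number: A = 63 + 0, so A = 63.
Conserve atomic number: Z = 29 + 1, so Z = 30.
Z = 30 is zinc, so the species is Zn-63.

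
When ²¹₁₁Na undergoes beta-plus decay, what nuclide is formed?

Beta-plus decay: mass number changes by +0, atomic number by -1.
A: 21 = 21; Z: 11 − 1 = 10.
Z = 10 is neon, so the daughter is ²¹₁₀Ne.

Ne-21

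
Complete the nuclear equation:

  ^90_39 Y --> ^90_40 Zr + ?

Conserve mass number: 90 = 90 + A, so A = 0.
Conserve atomic number: 39 = 40 + Z, so Z = -1.
A = 0 and Z = -1 is ^0_-1 e — a beta-minus particle.

beta-minus particle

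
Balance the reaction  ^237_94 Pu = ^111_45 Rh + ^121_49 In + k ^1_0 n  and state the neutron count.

Conserve mass number: 237 = 111 + 121 + k, so k = 237 − 232 = 5.
Check atomic number: 94 = 45 + 49 + 0 = 94. ✓

5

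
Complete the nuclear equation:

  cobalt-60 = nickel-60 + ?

Conserve mass number: 60 = 60 + A, so A = 0.
Conserve atomic number: 27 = 28 + Z, so Z = -1.
A = 0 and Z = -1 is e⁻ — a beta-minus particle.

beta-minus particle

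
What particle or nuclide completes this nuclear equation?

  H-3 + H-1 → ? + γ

Conserve mass number: 3 + 1 = A + 0, so A = 4.
Conserve atomic number: 1 + 1 = Z + 0, so Z = 2.
A = 4 and Z = 2 is He-4 — an alpha particle.

He-4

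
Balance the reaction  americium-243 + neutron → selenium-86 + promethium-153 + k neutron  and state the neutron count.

5

Conserve mass number: 244 = 86 + 153 + k, so k = 244 − 239 = 5.
Check atomic number: 95 = 34 + 61 + 0 = 95. ✓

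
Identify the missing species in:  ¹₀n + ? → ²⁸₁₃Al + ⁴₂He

P-31

Conserve mass number: 1 + A = 28 + 4, so A = 31.
Conserve atomic number: 0 + Z = 13 + 2, so Z = 15.
Z = 15 is phosphorus, so the species is ³¹₁₅P.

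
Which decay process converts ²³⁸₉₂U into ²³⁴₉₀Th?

alpha decay

ΔA = 234 − 238 = -4; ΔZ = 90 − 92 = -2.
A drops by 4 and Z drops by 2 — the signature of alpha emission.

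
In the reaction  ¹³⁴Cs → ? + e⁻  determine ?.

Ba-134

Conserve mass number: 134 = A + 0, so A = 134.
Conserve atomic number: 55 = Z − 1, so Z = 56.
Z = 56 is barium, so the species is ¹³⁴Ba.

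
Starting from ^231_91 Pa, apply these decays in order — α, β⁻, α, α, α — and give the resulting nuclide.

Po-215

Start: (A, Z) = (231, 91).
After α: (227, 89).
After β⁻: (227, 90).
After α: (223, 88).
After α: (219, 86).
After α: (215, 84).
Z = 84 is polonium.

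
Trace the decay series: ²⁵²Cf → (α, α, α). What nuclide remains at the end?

U-240

Start: (A, Z) = (252, 98).
After α: (248, 96).
After α: (244, 94).
After α: (240, 92).
Z = 92 is uranium.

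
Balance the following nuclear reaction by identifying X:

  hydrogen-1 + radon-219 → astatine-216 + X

alpha particle

Conserve mass number: 1 + 219 = 216 + A, so A = 4.
Conserve atomic number: 1 + 86 = 85 + Z, so Z = 2.
A = 4 and Z = 2 is helium-4 — an alpha particle.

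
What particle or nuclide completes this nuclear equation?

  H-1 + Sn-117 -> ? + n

Conserve mass number: 1 + 117 = A + 1, so A = 117.
Conserve atomic number: 1 + 50 = Z + 0, so Z = 51.
Z = 51 is antimony, so the species is Sb-117.

Sb-117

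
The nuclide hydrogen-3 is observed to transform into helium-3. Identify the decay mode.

beta-minus decay

ΔA = 3 − 3 = 0; ΔZ = 2 − 1 = +1.
A is unchanged and Z rises by 1 — a neutron has become a proton (β⁻ decay).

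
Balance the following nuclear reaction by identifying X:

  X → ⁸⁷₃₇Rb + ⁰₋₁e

Conserve mass number: A = 87 + 0, so A = 87.
Conserve atomic number: Z = 37 − 1, so Z = 36.
Z = 36 is krypton, so the species is ⁸⁷₃₆Kr.

Kr-87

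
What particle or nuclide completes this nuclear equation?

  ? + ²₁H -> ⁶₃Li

Conserve mass number: A + 2 = 6, so A = 4.
Conserve atomic number: Z + 1 = 3, so Z = 2.
A = 4 and Z = 2 is ⁴₂He — an alpha particle.

alpha particle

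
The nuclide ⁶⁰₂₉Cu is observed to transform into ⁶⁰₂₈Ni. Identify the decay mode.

ΔA = 60 − 60 = 0; ΔZ = 28 − 29 = -1.
A is unchanged and Z drops by 1 — a proton has become a neutron (β⁺ emission or electron capture).

beta-plus decay or electron capture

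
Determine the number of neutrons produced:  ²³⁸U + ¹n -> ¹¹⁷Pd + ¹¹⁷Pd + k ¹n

5

Conserve mass number: 239 = 117 + 117 + k, so k = 239 − 234 = 5.
Check atomic number: 92 = 46 + 46 + 0 = 92. ✓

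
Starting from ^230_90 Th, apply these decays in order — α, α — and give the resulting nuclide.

Rn-222

Start: (A, Z) = (230, 90).
After α: (226, 88).
After α: (222, 86).
Z = 86 is radon.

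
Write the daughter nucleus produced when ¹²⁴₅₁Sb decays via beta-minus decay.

Te-124

Beta-minus decay: mass number changes by +0, atomic number by +1.
A: 124 = 124; Z: 51 + 1 = 52.
Z = 52 is tellurium, so the daughter is ¹²⁴₅₂Te.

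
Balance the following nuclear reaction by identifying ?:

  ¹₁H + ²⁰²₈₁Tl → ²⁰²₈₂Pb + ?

neutron

Conserve mass number: 1 + 202 = 202 + A, so A = 1.
Conserve atomic number: 1 + 81 = 82 + Z, so Z = 0.
A = 1 and Z = 0 is ¹₀n — a neutron.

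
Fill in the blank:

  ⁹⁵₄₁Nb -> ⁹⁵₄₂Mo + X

beta-minus particle

Conserve mass number: 95 = 95 + A, so A = 0.
Conserve atomic number: 41 = 42 + Z, so Z = -1.
A = 0 and Z = -1 is ⁰₋₁e — a beta-minus particle.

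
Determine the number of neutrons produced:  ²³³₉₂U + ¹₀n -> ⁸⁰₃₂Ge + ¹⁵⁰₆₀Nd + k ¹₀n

Conserve mass number: 234 = 80 + 150 + k, so k = 234 − 230 = 4.
Check atomic number: 92 = 32 + 60 + 0 = 92. ✓

4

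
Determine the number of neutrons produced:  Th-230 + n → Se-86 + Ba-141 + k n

Conserve mass number: 231 = 86 + 141 + k, so k = 231 − 227 = 4.
Check atomic number: 90 = 34 + 56 + 0 = 90. ✓

4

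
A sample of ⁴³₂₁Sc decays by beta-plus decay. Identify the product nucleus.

Beta-plus decay: mass number changes by +0, atomic number by -1.
A: 43 = 43; Z: 21 − 1 = 20.
Z = 20 is calcium, so the daughter is ⁴³₂₀Ca.

Ca-43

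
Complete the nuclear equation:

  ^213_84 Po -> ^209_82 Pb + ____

Conserve mass number: 213 = 209 + A, so A = 4.
Conserve atomic number: 84 = 82 + Z, so Z = 2.
A = 4 and Z = 2 is ^4_2 He — an alpha particle.

alpha particle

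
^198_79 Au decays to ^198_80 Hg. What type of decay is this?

ΔA = 198 − 198 = 0; ΔZ = 80 − 79 = +1.
A is unchanged and Z rises by 1 — a neutron has become a proton (β⁻ decay).

beta-minus decay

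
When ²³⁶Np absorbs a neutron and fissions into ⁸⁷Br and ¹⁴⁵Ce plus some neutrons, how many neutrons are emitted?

5

Conserve mass number: 237 = 87 + 145 + k, so k = 237 − 232 = 5.
Check atomic number: 93 = 35 + 58 + 0 = 93. ✓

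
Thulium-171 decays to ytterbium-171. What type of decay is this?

beta-minus decay

ΔA = 171 − 171 = 0; ΔZ = 70 − 69 = +1.
A is unchanged and Z rises by 1 — a neutron has become a proton (β⁻ decay).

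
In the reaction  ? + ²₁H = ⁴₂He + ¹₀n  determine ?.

triton

Conserve mass number: A + 2 = 4 + 1, so A = 3.
Conserve atomic number: Z + 1 = 2 + 0, so Z = 1.
A = 3 and Z = 1 is ³₁H — a triton.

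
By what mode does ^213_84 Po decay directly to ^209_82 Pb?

ΔA = 209 − 213 = -4; ΔZ = 82 − 84 = -2.
A drops by 4 and Z drops by 2 — the signature of alpha emission.

alpha decay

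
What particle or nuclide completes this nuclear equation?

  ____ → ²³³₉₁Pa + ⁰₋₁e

Conserve mass number: A = 233 + 0, so A = 233.
Conserve atomic number: Z = 91 − 1, so Z = 90.
Z = 90 is thorium, so the species is ²³³₉₀Th.

Th-233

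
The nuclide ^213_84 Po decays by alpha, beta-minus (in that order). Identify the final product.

Bi-209

Start: (A, Z) = (213, 84).
After α: (209, 82).
After β⁻: (209, 83).
Z = 83 is bismuth.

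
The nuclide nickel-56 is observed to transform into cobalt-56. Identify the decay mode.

ΔA = 56 − 56 = 0; ΔZ = 27 − 28 = -1.
A is unchanged and Z drops by 1 — a proton has become a neutron (β⁺ emission or electron capture).

beta-plus decay or electron capture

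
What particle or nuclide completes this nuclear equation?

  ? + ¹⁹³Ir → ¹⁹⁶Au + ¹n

alpha particle

Conserve mass number: A + 193 = 196 + 1, so A = 4.
Conserve atomic number: Z + 77 = 79 + 0, so Z = 2.
A = 4 and Z = 2 is ⁴He — an alpha particle.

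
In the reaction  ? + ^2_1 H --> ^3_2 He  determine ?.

proton

Conserve mass number: A + 2 = 3, so A = 1.
Conserve atomic number: Z + 1 = 2, so Z = 1.
A = 1 and Z = 1 is ^1_1 H — a proton.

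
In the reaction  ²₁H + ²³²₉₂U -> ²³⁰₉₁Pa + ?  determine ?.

Conserve mass number: 2 + 232 = 230 + A, so A = 4.
Conserve atomic number: 1 + 92 = 91 + Z, so Z = 2.
A = 4 and Z = 2 is ⁴₂He — an alpha particle.

alpha particle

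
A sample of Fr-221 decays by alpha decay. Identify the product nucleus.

Alpha decay: mass number changes by -4, atomic number by -2.
A: 221 − 4 = 217; Z: 87 − 2 = 85.
Z = 85 is astatine, so the daughter is At-217.

At-217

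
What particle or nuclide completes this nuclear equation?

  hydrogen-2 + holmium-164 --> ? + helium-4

Dy-162

Conserve mass number: 2 + 164 = A + 4, so A = 162.
Conserve atomic number: 1 + 67 = Z + 2, so Z = 66.
Z = 66 is dysprosium, so the species is dysprosium-162.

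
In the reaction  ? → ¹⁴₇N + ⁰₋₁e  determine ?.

C-14

Conserve mass number: A = 14 + 0, so A = 14.
Conserve atomic number: Z = 7 − 1, so Z = 6.
Z = 6 is carbon, so the species is ¹⁴₆C.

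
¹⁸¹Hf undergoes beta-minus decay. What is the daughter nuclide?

Beta-minus decay: mass number changes by +0, atomic number by +1.
A: 181 = 181; Z: 72 + 1 = 73.
Z = 73 is tantalum, so the daughter is ¹⁸¹Ta.

Ta-181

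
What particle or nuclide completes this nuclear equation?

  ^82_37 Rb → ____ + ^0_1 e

Kr-82

Conserve mass number: 82 = A + 0, so A = 82.
Conserve atomic number: 37 = Z + 1, so Z = 36.
Z = 36 is krypton, so the species is ^82_36 Kr.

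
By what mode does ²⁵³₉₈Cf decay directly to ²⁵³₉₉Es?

ΔA = 253 − 253 = 0; ΔZ = 99 − 98 = +1.
A is unchanged and Z rises by 1 — a neutron has become a proton (β⁻ decay).

beta-minus decay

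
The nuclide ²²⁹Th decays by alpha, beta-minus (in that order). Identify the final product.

Ac-225

Start: (A, Z) = (229, 90).
After α: (225, 88).
After β⁻: (225, 89).
Z = 89 is actinium.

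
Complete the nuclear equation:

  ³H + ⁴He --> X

Li-7

Conserve mass number: 3 + 4 = A, so A = 7.
Conserve atomic number: 1 + 2 = Z, so Z = 3.
Z = 3 is lithium, so the species is ⁷Li.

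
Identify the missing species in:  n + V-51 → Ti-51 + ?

proton

Conserve mass number: 1 + 51 = 51 + A, so A = 1.
Conserve atomic number: 0 + 23 = 22 + Z, so Z = 1.
A = 1 and Z = 1 is H-1 — a proton.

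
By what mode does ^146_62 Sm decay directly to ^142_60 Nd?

ΔA = 142 − 146 = -4; ΔZ = 60 − 62 = -2.
A drops by 4 and Z drops by 2 — the signature of alpha emission.

alpha decay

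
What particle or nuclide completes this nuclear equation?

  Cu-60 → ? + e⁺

Conserve mass number: 60 = A + 0, so A = 60.
Conserve atomic number: 29 = Z + 1, so Z = 28.
Z = 28 is nickel, so the species is Ni-60.

Ni-60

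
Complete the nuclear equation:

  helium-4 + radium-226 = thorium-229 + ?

neutron

Conserve mass number: 4 + 226 = 229 + A, so A = 1.
Conserve atomic number: 2 + 88 = 90 + Z, so Z = 0.
A = 1 and Z = 0 is neutron — a neutron.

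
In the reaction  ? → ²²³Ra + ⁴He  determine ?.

Conserve mass number: A = 223 + 4, so A = 227.
Conserve atomic number: Z = 88 + 2, so Z = 90.
Z = 90 is thorium, so the species is ²²⁷Th.

Th-227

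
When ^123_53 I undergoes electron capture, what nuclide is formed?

Te-123

Electron capture: mass number changes by +0, atomic number by -1.
A: 123 = 123; Z: 53 − 1 = 52.
Z = 52 is tellurium, so the daughter is ^123_52 Te.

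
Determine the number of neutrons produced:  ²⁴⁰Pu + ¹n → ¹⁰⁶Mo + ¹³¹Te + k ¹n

4

Conserve mass number: 241 = 106 + 131 + k, so k = 241 − 237 = 4.
Check atomic number: 94 = 42 + 52 + 0 = 94. ✓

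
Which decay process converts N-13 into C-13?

ΔA = 13 − 13 = 0; ΔZ = 6 − 7 = -1.
A is unchanged and Z drops by 1 — a proton has become a neutron (β⁺ emission or electron capture).

beta-plus decay or electron capture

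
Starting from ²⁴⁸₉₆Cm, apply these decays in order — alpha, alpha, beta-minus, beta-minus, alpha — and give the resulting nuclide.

U-236

Start: (A, Z) = (248, 96).
After α: (244, 94).
After α: (240, 92).
After β⁻: (240, 93).
After β⁻: (240, 94).
After α: (236, 92).
Z = 92 is uranium.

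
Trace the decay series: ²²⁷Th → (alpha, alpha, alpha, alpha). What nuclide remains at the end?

Start: (A, Z) = (227, 90).
After α: (223, 88).
After α: (219, 86).
After α: (215, 84).
After α: (211, 82).
Z = 82 is lead.

Pb-211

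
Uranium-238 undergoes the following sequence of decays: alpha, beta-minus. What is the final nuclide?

Pa-234

Start: (A, Z) = (238, 92).
After α: (234, 90).
After β⁻: (234, 91).
Z = 91 is protactinium.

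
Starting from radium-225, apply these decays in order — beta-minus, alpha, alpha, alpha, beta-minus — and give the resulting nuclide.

Po-213

Start: (A, Z) = (225, 88).
After β⁻: (225, 89).
After α: (221, 87).
After α: (217, 85).
After α: (213, 83).
After β⁻: (213, 84).
Z = 84 is polonium.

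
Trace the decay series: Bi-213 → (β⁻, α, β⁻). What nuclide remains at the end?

Start: (A, Z) = (213, 83).
After β⁻: (213, 84).
After α: (209, 82).
After β⁻: (209, 83).
Z = 83 is bismuth.

Bi-209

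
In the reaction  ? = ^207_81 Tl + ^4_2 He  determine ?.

Conserve mass number: A = 207 + 4, so A = 211.
Conserve atomic number: Z = 81 + 2, so Z = 83.
Z = 83 is bismuth, so the species is ^211_83 Bi.

Bi-211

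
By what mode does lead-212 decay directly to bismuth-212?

ΔA = 212 − 212 = 0; ΔZ = 83 − 82 = +1.
A is unchanged and Z rises by 1 — a neutron has become a proton (β⁻ decay).

beta-minus decay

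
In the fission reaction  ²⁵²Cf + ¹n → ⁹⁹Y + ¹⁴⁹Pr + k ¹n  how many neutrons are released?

Conserve mass number: 253 = 99 + 149 + k, so k = 253 − 248 = 5.
Check atomic number: 98 = 39 + 59 + 0 = 98. ✓

5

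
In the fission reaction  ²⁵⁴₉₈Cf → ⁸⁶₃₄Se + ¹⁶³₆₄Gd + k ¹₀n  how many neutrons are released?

Conserve mass number: 254 = 86 + 163 + k, so k = 254 − 249 = 5.
Check atomic number: 98 = 34 + 64 + 0 = 98. ✓

5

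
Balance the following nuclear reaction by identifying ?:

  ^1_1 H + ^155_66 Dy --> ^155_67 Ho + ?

neutron

Conserve mass number: 1 + 155 = 155 + A, so A = 1.
Conserve atomic number: 1 + 66 = 67 + Z, so Z = 0.
A = 1 and Z = 0 is ^1_0 n — a neutron.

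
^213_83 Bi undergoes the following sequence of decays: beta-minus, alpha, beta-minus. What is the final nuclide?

Start: (A, Z) = (213, 83).
After β⁻: (213, 84).
After α: (209, 82).
After β⁻: (209, 83).
Z = 83 is bismuth.

Bi-209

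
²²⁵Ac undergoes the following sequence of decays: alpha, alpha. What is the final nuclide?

At-217

Start: (A, Z) = (225, 89).
After α: (221, 87).
After α: (217, 85).
Z = 85 is astatine.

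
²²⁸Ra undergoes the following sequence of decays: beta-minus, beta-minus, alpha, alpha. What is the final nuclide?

Start: (A, Z) = (228, 88).
After β⁻: (228, 89).
After β⁻: (228, 90).
After α: (224, 88).
After α: (220, 86).
Z = 86 is radon.

Rn-220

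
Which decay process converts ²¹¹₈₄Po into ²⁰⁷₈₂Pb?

alpha decay

ΔA = 207 − 211 = -4; ΔZ = 82 − 84 = -2.
A drops by 4 and Z drops by 2 — the signature of alpha emission.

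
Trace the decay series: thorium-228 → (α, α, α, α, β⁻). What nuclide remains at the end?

Start: (A, Z) = (228, 90).
After α: (224, 88).
After α: (220, 86).
After α: (216, 84).
After α: (212, 82).
After β⁻: (212, 83).
Z = 83 is bismuth.

Bi-212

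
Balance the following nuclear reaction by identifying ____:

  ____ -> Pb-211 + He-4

Conserve mass number: A = 211 + 4, so A = 215.
Conserve atomic number: Z = 82 + 2, so Z = 84.
Z = 84 is polonium, so the species is Po-215.

Po-215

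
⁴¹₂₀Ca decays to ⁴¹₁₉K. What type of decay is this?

ΔA = 41 − 41 = 0; ΔZ = 19 − 20 = -1.
A is unchanged and Z drops by 1 — a proton has become a neutron (β⁺ emission or electron capture).

beta-plus decay or electron capture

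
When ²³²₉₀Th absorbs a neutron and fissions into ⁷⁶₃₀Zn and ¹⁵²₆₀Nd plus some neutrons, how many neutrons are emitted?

5

Conserve mass number: 233 = 76 + 152 + k, so k = 233 − 228 = 5.
Check atomic number: 90 = 30 + 60 + 0 = 90. ✓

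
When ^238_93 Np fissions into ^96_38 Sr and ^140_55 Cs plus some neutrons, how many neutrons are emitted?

Conserve mass number: 238 = 96 + 140 + k, so k = 238 − 236 = 2.
Check atomic number: 93 = 38 + 55 + 0 = 93. ✓

2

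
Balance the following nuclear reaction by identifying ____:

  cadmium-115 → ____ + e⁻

Conserve mass number: 115 = A + 0, so A = 115.
Conserve atomic number: 48 = Z − 1, so Z = 49.
Z = 49 is indium, so the species is indium-115.

In-115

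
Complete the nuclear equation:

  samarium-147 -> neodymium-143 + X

Conserve mass number: 147 = 143 + A, so A = 4.
Conserve atomic number: 62 = 60 + Z, so Z = 2.
A = 4 and Z = 2 is helium-4 — an alpha particle.

alpha particle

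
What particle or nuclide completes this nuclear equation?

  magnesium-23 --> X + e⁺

Na-23

Conserve mass number: 23 = A + 0, so A = 23.
Conserve atomic number: 12 = Z + 1, so Z = 11.
Z = 11 is sodium, so the species is sodium-23.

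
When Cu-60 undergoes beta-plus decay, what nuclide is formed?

Ni-60

Beta-plus decay: mass number changes by +0, atomic number by -1.
A: 60 = 60; Z: 29 − 1 = 28.
Z = 28 is nickel, so the daughter is Ni-60.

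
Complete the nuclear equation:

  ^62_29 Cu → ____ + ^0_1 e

Ni-62

Conserve mass number: 62 = A + 0, so A = 62.
Conserve atomic number: 29 = Z + 1, so Z = 28.
Z = 28 is nickel, so the species is ^62_28 Ni.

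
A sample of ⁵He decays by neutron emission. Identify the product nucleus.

He-4

Neutron emission: mass number changes by -1, atomic number by +0.
A: 5 − 1 = 4; Z: 2 = 2.
Z = 2 is helium, so the daughter is ⁴He.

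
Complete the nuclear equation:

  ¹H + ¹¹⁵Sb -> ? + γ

Te-116

Conserve mass number: 1 + 115 = A + 0, so A = 116.
Conserve atomic number: 1 + 51 = Z + 0, so Z = 52.
Z = 52 is tellurium, so the species is ¹¹⁶Te.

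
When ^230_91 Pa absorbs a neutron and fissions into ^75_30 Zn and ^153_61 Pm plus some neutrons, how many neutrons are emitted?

3

Conserve mass number: 231 = 75 + 153 + k, so k = 231 − 228 = 3.
Check atomic number: 91 = 30 + 61 + 0 = 91. ✓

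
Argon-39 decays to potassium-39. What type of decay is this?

ΔA = 39 − 39 = 0; ΔZ = 19 − 18 = +1.
A is unchanged and Z rises by 1 — a neutron has become a proton (β⁻ decay).

beta-minus decay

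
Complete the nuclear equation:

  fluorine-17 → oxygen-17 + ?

Conserve mass number: 17 = 17 + A, so A = 0.
Conserve atomic number: 9 = 8 + Z, so Z = 1.
A = 0 and Z = 1 is e⁺ — a positron.

positron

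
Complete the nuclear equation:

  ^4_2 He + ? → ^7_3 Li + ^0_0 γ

Conserve mass number: 4 + A = 7 + 0, so A = 3.
Conserve atomic number: 2 + Z = 3 + 0, so Z = 1.
A = 3 and Z = 1 is ^3_1 H — a triton.

triton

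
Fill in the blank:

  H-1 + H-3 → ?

Conserve mass number: 1 + 3 = A, so A = 4.
Conserve atomic number: 1 + 1 = Z, so Z = 2.
A = 4 and Z = 2 is He-4 — an alpha particle.

He-4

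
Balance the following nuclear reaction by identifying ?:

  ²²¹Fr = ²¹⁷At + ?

alpha particle

Conserve mass number: 221 = 217 + A, so A = 4.
Conserve atomic number: 87 = 85 + Z, so Z = 2.
A = 4 and Z = 2 is ⁴He — an alpha particle.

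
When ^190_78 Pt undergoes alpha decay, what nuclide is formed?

Os-186

Alpha decay: mass number changes by -4, atomic number by -2.
A: 190 − 4 = 186; Z: 78 − 2 = 76.
Z = 76 is osmium, so the daughter is ^186_76 Os.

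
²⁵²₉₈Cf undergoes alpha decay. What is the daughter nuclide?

Alpha decay: mass number changes by -4, atomic number by -2.
A: 252 − 4 = 248; Z: 98 − 2 = 96.
Z = 96 is curium, so the daughter is ²⁴⁸₉₆Cm.

Cm-248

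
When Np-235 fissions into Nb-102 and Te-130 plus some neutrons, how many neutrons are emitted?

3

Conserve mass number: 235 = 102 + 130 + k, so k = 235 − 232 = 3.
Check atomic number: 93 = 41 + 52 + 0 = 93. ✓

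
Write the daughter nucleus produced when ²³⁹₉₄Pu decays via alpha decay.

Alpha decay: mass number changes by -4, atomic number by -2.
A: 239 − 4 = 235; Z: 94 − 2 = 92.
Z = 92 is uranium, so the daughter is ²³⁵₉₂U.

U-235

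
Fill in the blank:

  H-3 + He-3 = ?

Conserve mass number: 3 + 3 = A, so A = 6.
Conserve atomic number: 1 + 2 = Z, so Z = 3.
Z = 3 is lithium, so the species is Li-6.

Li-6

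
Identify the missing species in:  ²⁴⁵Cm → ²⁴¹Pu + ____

Conserve mass number: 245 = 241 + A, so A = 4.
Conserve atomic number: 96 = 94 + Z, so Z = 2.
A = 4 and Z = 2 is ⁴He — an alpha particle.

alpha particle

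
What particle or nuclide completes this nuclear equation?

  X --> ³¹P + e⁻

Si-31

Conserve mass number: A = 31 + 0, so A = 31.
Conserve atomic number: Z = 15 − 1, so Z = 14.
Z = 14 is silicon, so the species is ³¹Si.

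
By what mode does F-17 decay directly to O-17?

beta-plus decay or electron capture

ΔA = 17 − 17 = 0; ΔZ = 8 − 9 = -1.
A is unchanged and Z drops by 1 — a proton has become a neutron (β⁺ emission or electron capture).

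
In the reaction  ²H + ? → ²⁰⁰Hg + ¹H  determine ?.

Hg-199

Conserve mass number: 2 + A = 200 + 1, so A = 199.
Conserve atomic number: 1 + Z = 80 + 1, so Z = 80.
Z = 80 is mercury, so the species is ¹⁹⁹Hg.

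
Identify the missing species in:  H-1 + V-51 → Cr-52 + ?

gamma ray

Conserve mass number: 1 + 51 = 52 + A, so A = 0.
Conserve atomic number: 1 + 23 = 24 + Z, so Z = 0.
A = 0 and Z = 0 is γ — a gamma ray.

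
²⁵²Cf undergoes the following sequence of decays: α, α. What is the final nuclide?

Start: (A, Z) = (252, 98).
After α: (248, 96).
After α: (244, 94).
Z = 94 is plutonium.

Pu-244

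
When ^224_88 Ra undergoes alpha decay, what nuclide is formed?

Alpha decay: mass number changes by -4, atomic number by -2.
A: 224 − 4 = 220; Z: 88 − 2 = 86.
Z = 86 is radon, so the daughter is ^220_86 Rn.

Rn-220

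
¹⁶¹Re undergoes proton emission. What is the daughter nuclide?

W-160

Proton emission: mass number changes by -1, atomic number by -1.
A: 161 − 1 = 160; Z: 75 − 1 = 74.
Z = 74 is tungsten, so the daughter is ¹⁶⁰W.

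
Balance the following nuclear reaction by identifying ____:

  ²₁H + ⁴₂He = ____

Conserve mass number: 2 + 4 = A, so A = 6.
Conserve atomic number: 1 + 2 = Z, so Z = 3.
Z = 3 is lithium, so the species is ⁶₃Li.

Li-6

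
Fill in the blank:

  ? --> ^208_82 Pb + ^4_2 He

Po-212

Conserve mass number: A = 208 + 4, so A = 212.
Conserve atomic number: Z = 82 + 2, so Z = 84.
Z = 84 is polonium, so the species is ^212_84 Po.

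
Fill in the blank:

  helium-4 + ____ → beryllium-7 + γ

Conserve mass number: 4 + A = 7 + 0, so A = 3.
Conserve atomic number: 2 + Z = 4 + 0, so Z = 2.
Z = 2 is helium, so the species is helium-3.

He-3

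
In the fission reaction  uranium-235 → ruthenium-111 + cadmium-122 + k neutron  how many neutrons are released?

2

Conserve mass number: 235 = 111 + 122 + k, so k = 235 − 233 = 2.
Check atomic number: 92 = 44 + 48 + 0 = 92. ✓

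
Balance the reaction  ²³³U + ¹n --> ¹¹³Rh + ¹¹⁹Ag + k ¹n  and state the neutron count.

Conserve mass number: 234 = 113 + 119 + k, so k = 234 − 232 = 2.
Check atomic number: 92 = 45 + 47 + 0 = 92. ✓

2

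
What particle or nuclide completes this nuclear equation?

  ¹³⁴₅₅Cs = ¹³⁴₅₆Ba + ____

beta-minus particle

Conserve mass number: 134 = 134 + A, so A = 0.
Conserve atomic number: 55 = 56 + Z, so Z = -1.
A = 0 and Z = -1 is ⁰₋₁e — a beta-minus particle.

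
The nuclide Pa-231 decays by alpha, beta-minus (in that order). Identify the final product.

Th-227

Start: (A, Z) = (231, 91).
After α: (227, 89).
After β⁻: (227, 90).
Z = 90 is thorium.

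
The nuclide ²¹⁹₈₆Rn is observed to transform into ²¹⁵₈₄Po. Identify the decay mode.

ΔA = 215 − 219 = -4; ΔZ = 84 − 86 = -2.
A drops by 4 and Z drops by 2 — the signature of alpha emission.

alpha decay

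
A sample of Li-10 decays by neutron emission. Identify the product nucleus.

Neutron emission: mass number changes by -1, atomic number by +0.
A: 10 − 1 = 9; Z: 3 = 3.
Z = 3 is lithium, so the daughter is Li-9.

Li-9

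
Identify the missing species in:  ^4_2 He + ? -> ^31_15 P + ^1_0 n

Al-28

Conserve mass number: 4 + A = 31 + 1, so A = 28.
Conserve atomic number: 2 + Z = 15 + 0, so Z = 13.
Z = 13 is aluminium, so the species is ^28_13 Al.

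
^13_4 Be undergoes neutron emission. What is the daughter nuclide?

Be-12

Neutron emission: mass number changes by -1, atomic number by +0.
A: 13 − 1 = 12; Z: 4 = 4.
Z = 4 is beryllium, so the daughter is ^12_4 Be.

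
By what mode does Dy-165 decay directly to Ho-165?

ΔA = 165 − 165 = 0; ΔZ = 67 − 66 = +1.
A is unchanged and Z rises by 1 — a neutron has become a proton (β⁻ decay).

beta-minus decay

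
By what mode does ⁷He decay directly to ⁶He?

ΔA = 6 − 7 = -1; ΔZ = 2 − 2 = +0.
A drops by 1 with Z unchanged — a neutron was emitted.

neutron emission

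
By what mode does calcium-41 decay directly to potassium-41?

ΔA = 41 − 41 = 0; ΔZ = 19 − 20 = -1.
A is unchanged and Z drops by 1 — a proton has become a neutron (β⁺ emission or electron capture).

beta-plus decay or electron capture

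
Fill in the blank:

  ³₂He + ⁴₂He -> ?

Conserve mass number: 3 + 4 = A, so A = 7.
Conserve atomic number: 2 + 2 = Z, so Z = 4.
Z = 4 is beryllium, so the species is ⁷₄Be.

Be-7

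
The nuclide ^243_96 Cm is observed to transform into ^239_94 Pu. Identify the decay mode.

alpha decay

ΔA = 239 − 243 = -4; ΔZ = 94 − 96 = -2.
A drops by 4 and Z drops by 2 — the signature of alpha emission.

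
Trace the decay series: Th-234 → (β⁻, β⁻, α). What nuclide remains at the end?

Th-230

Start: (A, Z) = (234, 90).
After β⁻: (234, 91).
After β⁻: (234, 92).
After α: (230, 90).
Z = 90 is thorium.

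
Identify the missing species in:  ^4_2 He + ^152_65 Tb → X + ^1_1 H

Dy-155

Conserve mass number: 4 + 152 = A + 1, so A = 155.
Conserve atomic number: 2 + 65 = Z + 1, so Z = 66.
Z = 66 is dysprosium, so the species is ^155_66 Dy.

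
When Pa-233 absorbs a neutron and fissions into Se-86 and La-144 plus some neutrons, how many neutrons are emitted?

4

Conserve mass number: 234 = 86 + 144 + k, so k = 234 − 230 = 4.
Check atomic number: 91 = 34 + 57 + 0 = 91. ✓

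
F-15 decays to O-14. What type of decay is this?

proton emission

ΔA = 14 − 15 = -1; ΔZ = 8 − 9 = -1.
A drops by 1 and Z drops by 1 — a proton was emitted.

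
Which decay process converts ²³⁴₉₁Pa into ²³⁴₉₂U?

beta-minus decay

ΔA = 234 − 234 = 0; ΔZ = 92 − 91 = +1.
A is unchanged and Z rises by 1 — a neutron has become a proton (β⁻ decay).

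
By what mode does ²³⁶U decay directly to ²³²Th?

alpha decay

ΔA = 232 − 236 = -4; ΔZ = 90 − 92 = -2.
A drops by 4 and Z drops by 2 — the signature of alpha emission.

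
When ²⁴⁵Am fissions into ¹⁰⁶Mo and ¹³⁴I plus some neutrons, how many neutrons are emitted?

5

Conserve mass number: 245 = 106 + 134 + k, so k = 245 − 240 = 5.
Check atomic number: 95 = 42 + 53 + 0 = 95. ✓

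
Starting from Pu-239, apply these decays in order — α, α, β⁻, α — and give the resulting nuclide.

Ac-227

Start: (A, Z) = (239, 94).
After α: (235, 92).
After α: (231, 90).
After β⁻: (231, 91).
After α: (227, 89).
Z = 89 is actinium.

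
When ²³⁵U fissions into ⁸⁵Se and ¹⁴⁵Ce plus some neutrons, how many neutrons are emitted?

5

Conserve mass number: 235 = 85 + 145 + k, so k = 235 − 230 = 5.
Check atomic number: 92 = 34 + 58 + 0 = 92. ✓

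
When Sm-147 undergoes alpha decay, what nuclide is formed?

Alpha decay: mass number changes by -4, atomic number by -2.
A: 147 − 4 = 143; Z: 62 − 2 = 60.
Z = 60 is neodymium, so the daughter is Nd-143.

Nd-143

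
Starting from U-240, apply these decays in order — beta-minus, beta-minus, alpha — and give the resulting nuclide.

U-236

Start: (A, Z) = (240, 92).
After β⁻: (240, 93).
After β⁻: (240, 94).
After α: (236, 92).
Z = 92 is uranium.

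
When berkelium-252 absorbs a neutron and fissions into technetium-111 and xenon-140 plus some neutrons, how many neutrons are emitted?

2

Conserve mass number: 253 = 111 + 140 + k, so k = 253 − 251 = 2.
Check atomic number: 97 = 43 + 54 + 0 = 97. ✓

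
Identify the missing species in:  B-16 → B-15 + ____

Conserve mass number: 16 = 15 + A, so A = 1.
Conserve atomic number: 5 = 5 + Z, so Z = 0.
A = 1 and Z = 0 is n — a neutron.

neutron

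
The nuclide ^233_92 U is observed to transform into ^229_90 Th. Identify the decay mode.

ΔA = 229 − 233 = -4; ΔZ = 90 − 92 = -2.
A drops by 4 and Z drops by 2 — the signature of alpha emission.

alpha decay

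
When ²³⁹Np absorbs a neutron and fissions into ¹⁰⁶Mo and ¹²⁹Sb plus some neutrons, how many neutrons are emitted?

5

Conserve mass number: 240 = 106 + 129 + k, so k = 240 − 235 = 5.
Check atomic number: 93 = 42 + 51 + 0 = 93. ✓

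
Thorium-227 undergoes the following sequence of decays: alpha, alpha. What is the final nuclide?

Rn-219

Start: (A, Z) = (227, 90).
After α: (223, 88).
After α: (219, 86).
Z = 86 is radon.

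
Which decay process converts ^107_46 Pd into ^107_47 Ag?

beta-minus decay

ΔA = 107 − 107 = 0; ΔZ = 47 − 46 = +1.
A is unchanged and Z rises by 1 — a neutron has become a proton (β⁻ decay).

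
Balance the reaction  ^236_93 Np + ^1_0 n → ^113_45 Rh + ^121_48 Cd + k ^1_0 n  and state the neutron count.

Conserve mass number: 237 = 113 + 121 + k, so k = 237 − 234 = 3.
Check atomic number: 93 = 45 + 48 + 0 = 93. ✓

3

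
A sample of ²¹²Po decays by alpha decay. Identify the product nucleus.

Pb-208

Alpha decay: mass number changes by -4, atomic number by -2.
A: 212 − 4 = 208; Z: 84 − 2 = 82.
Z = 82 is lead, so the daughter is ²⁰⁸Pb.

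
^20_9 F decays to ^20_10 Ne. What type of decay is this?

ΔA = 20 − 20 = 0; ΔZ = 10 − 9 = +1.
A is unchanged and Z rises by 1 — a neutron has become a proton (β⁻ decay).

beta-minus decay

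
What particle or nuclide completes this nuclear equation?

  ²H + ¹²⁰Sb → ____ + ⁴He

Conserve mass number: 2 + 120 = A + 4, so A = 118.
Conserve atomic number: 1 + 51 = Z + 2, so Z = 50.
Z = 50 is tin, so the species is ¹¹⁸Sn.

Sn-118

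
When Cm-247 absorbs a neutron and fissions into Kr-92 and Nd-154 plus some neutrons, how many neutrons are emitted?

Conserve mass number: 248 = 92 + 154 + k, so k = 248 − 246 = 2.
Check atomic number: 96 = 36 + 60 + 0 = 96. ✓

2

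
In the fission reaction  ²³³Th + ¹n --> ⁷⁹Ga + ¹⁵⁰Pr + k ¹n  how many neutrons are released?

5

Conserve mass number: 234 = 79 + 150 + k, so k = 234 − 229 = 5.
Check atomic number: 90 = 31 + 59 + 0 = 90. ✓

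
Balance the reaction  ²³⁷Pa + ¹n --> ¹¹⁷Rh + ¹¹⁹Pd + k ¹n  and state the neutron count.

Conserve mass number: 238 = 117 + 119 + k, so k = 238 − 236 = 2.
Check atomic number: 91 = 45 + 46 + 0 = 91. ✓

2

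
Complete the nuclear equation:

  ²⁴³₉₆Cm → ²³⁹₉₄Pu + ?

Conserve mass number: 243 = 239 + A, so A = 4.
Conserve atomic number: 96 = 94 + Z, so Z = 2.
A = 4 and Z = 2 is ⁴₂He — an alpha particle.

alpha particle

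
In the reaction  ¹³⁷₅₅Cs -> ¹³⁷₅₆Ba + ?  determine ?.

beta-minus particle

Conserve mass number: 137 = 137 + A, so A = 0.
Conserve atomic number: 55 = 56 + Z, so Z = -1.
A = 0 and Z = -1 is ⁰₋₁e — a beta-minus particle.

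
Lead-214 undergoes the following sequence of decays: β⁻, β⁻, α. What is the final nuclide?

Pb-210

Start: (A, Z) = (214, 82).
After β⁻: (214, 83).
After β⁻: (214, 84).
After α: (210, 82).
Z = 82 is lead.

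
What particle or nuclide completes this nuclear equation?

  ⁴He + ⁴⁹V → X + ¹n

Conserve mass number: 4 + 49 = A + 1, so A = 52.
Conserve atomic number: 2 + 23 = Z + 0, so Z = 25.
Z = 25 is manganese, so the species is ⁵²Mn.

Mn-52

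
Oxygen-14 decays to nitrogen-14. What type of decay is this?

beta-plus decay or electron capture

ΔA = 14 − 14 = 0; ΔZ = 7 − 8 = -1.
A is unchanged and Z drops by 1 — a proton has become a neutron (β⁺ emission or electron capture).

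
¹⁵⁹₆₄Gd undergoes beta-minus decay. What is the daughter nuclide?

Tb-159

Beta-minus decay: mass number changes by +0, atomic number by +1.
A: 159 = 159; Z: 64 + 1 = 65.
Z = 65 is terbium, so the daughter is ¹⁵⁹₆₅Tb.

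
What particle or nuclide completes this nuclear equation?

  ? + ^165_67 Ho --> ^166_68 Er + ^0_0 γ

Conserve mass number: A + 165 = 166 + 0, so A = 1.
Conserve atomic number: Z + 67 = 68 + 0, so Z = 1.
A = 1 and Z = 1 is ^1_1 H — a proton.

proton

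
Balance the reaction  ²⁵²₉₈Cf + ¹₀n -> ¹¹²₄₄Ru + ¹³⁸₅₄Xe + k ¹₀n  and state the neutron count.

3

Conserve mass number: 253 = 112 + 138 + k, so k = 253 − 250 = 3.
Check atomic number: 98 = 44 + 54 + 0 = 98. ✓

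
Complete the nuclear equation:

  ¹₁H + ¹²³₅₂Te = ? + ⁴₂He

Conserve mass number: 1 + 123 = A + 4, so A = 120.
Conserve atomic number: 1 + 52 = Z + 2, so Z = 51.
Z = 51 is antimony, so the species is ¹²⁰₅₁Sb.

Sb-120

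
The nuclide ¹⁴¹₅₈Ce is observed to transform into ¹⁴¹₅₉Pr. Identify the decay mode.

beta-minus decay

ΔA = 141 − 141 = 0; ΔZ = 59 − 58 = +1.
A is unchanged and Z rises by 1 — a neutron has become a proton (β⁻ decay).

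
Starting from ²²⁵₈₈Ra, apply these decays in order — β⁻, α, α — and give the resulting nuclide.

Start: (A, Z) = (225, 88).
After β⁻: (225, 89).
After α: (221, 87).
After α: (217, 85).
Z = 85 is astatine.

At-217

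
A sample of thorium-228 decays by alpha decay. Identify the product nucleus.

Alpha decay: mass number changes by -4, atomic number by -2.
A: 228 − 4 = 224; Z: 90 − 2 = 88.
Z = 88 is radium, so the daughter is radium-224.

Ra-224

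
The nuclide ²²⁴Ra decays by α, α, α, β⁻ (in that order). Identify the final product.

Bi-212

Start: (A, Z) = (224, 88).
After α: (220, 86).
After α: (216, 84).
After α: (212, 82).
After β⁻: (212, 83).
Z = 83 is bismuth.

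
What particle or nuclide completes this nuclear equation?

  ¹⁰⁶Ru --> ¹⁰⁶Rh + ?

beta-minus particle

Conserve mass number: 106 = 106 + A, so A = 0.
Conserve atomic number: 44 = 45 + Z, so Z = -1.
A = 0 and Z = -1 is e⁻ — a beta-minus particle.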